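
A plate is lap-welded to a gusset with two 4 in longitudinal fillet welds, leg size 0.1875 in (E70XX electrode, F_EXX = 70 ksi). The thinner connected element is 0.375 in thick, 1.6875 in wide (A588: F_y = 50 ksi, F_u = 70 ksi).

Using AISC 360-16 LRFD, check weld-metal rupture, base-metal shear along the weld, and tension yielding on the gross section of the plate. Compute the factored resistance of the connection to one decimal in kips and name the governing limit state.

Weld metal: throat = 0.707×0.1875 = 0.13256 in, L = 2×4 = 8 in. φR_n = 0.75 × 0.6 × 70 × 0.13256 × 8 = 33.4 kips.
Base metal shear (0.375 in plate): yield φR_n = 1.0×0.6×50×0.375×8 = 90.0 kips; rupture φR_n = 0.75×0.6×70×0.375×8 = 94.5 kips; take 90.0 kips (yield).
Tension yield (gross): A_g = 1.6875×0.375 = 0.63281 in². φR_n = 0.90 × 50 × 0.63281 = 28.5 kips.
Governing: min(33.4, 90.0, 28.5) = 28.5 kips → gross-section yield.

28.5 kips (gross-section yield governs)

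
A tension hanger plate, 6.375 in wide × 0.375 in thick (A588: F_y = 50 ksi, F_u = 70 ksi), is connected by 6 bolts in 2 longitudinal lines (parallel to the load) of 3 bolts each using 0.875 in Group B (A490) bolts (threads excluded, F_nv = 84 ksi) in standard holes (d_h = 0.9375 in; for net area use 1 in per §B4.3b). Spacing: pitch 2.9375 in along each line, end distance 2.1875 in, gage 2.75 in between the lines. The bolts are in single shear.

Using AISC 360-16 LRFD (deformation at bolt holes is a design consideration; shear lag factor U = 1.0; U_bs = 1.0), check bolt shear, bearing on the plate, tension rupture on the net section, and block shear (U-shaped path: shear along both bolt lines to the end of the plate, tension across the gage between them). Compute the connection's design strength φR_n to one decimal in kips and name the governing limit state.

86.1 kips (net-section rupture governs)

Bolt shear: A_b = π(0.875)²/4 = 0.60132 in². φR_n = 0.75 × 84 × 0.60132 × 6 × 1 = 227.3 kips.
Bearing (0.375 in plate, F_u = 70 ksi): end bolts L_c = 2.1875 − 0.9375/2 = 1.71875, R_n = min(1.2×1.71875×0.375×70, 2.4×0.875×0.375×70) = 54.141 kips/bolt; interior L_c = 2.9375 − 0.9375 = 2, R_n = 55.125 kips/bolt. φR_n = 0.75 × (2×54.141 + 4×55.125) = 246.6 kips.
Tension rupture (net): A_n = (6.375 − 2×1)×0.375 = 1.6406 in² (U = 1.0, A_e = A_n). φR_n = 0.75 × 70 × 1.6406 = 86.1 kips.
Block shear: shear path 2×[2.1875+2×2.9375] = 2×8.0625 in, A_gv = 6.0469, A_nv = 2×(8.0625 − 2.5×1)×0.375 = 4.1719 in²; tension across gage: (2.75 − 1×1)×0.375 = 0.65625 in². R_n = min(0.6×70×4.1719, 0.6×50×6.0469) + 1.0×70×0.65625 = min(175.22, 181.41) + 45.938 = 221.16 kips. φR_n = 0.75 × 221.16 = 165.9 kips.
Governing: min(227.3, 246.6, 86.1, 165.9) = 86.1 kips → net-section rupture.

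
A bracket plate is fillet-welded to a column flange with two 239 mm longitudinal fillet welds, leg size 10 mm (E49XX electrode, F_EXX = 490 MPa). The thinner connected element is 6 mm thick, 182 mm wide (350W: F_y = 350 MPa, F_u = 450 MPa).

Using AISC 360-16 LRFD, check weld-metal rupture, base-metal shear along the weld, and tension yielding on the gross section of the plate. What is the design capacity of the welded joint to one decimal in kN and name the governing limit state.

344.0 kN (gross-section yield governs)

Weld metal: throat = 0.707×10 = 7.07 mm, L = 2×239 = 478 mm. φR_n = 0.75 × 0.6 × 490 × 7.07 × 478 = 745.2 kN.
Base metal shear (6 mm plate): yield φR_n = 1.0×0.6×350×6×478 = 602.3 kN; rupture φR_n = 0.75×0.6×450×6×478 = 580.8 kN; take 580.8 kN (rupture).
Tension yield (gross): A_g = 182×6 = 1092 mm². φR_n = 0.90 × 350 × 1092 = 344.0 kN.
Governing: min(745.2, 580.8, 344.0) = 344.0 kN → gross-section yield.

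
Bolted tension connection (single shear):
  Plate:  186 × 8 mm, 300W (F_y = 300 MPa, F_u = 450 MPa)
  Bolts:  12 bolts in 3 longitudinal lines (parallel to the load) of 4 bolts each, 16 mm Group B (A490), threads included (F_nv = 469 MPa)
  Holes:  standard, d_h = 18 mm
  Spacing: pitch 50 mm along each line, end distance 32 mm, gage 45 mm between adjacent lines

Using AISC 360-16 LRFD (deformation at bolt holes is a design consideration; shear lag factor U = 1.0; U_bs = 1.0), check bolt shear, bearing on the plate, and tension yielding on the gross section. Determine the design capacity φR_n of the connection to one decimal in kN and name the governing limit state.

401.8 kN (gross-section yield governs)

Bolt shear: A_b = π(16)²/4 = 201.06 mm². φR_n = 0.75 × 469 × 201.06 × 12 × 1 = 848.7 kN.
Bearing (8 mm plate, F_u = 450 MPa): end bolts L_c = 32 − 18/2 = 23, R_n = min(1.2×23×8×450, 2.4×16×8×450) = 99.36 kN/bolt; interior L_c = 50 − 18 = 32, R_n = 138.24 kN/bolt. φR_n = 0.75 × (3×99.36 + 9×138.24) = 1156.7 kN.
Tension yield (gross): A_g = 186×8 = 1488 mm². φR_n = 0.90 × 300 × 1488 = 401.8 kN.
Governing: min(848.7, 1156.7, 401.8) = 401.8 kN → gross-section yield.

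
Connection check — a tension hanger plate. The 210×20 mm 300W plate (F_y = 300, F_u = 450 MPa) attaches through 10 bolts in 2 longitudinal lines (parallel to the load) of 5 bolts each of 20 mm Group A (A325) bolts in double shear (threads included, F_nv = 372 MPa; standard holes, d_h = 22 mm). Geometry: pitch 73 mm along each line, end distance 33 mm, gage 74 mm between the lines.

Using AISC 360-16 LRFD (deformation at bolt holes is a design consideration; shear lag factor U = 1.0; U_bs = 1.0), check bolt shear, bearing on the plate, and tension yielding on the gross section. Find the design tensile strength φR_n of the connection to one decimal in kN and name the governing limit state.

1134.0 kN (gross-section yield governs)

Bolt shear: A_b = π(20)²/4 = 314.16 mm². φR_n = 0.75 × 372 × 314.16 × 10 × 2 = 1753.0 kN.
Bearing (20 mm plate, F_u = 450 MPa): end bolts L_c = 33 − 22/2 = 22, R_n = min(1.2×22×20×450, 2.4×20×20×450) = 237.6 kN/bolt; interior L_c = 73 − 22 = 51, R_n = 432 kN/bolt. φR_n = 0.75 × (2×237.6 + 8×432) = 2948.4 kN.
Tension yield (gross): A_g = 210×20 = 4200 mm². φR_n = 0.90 × 300 × 4200 = 1134.0 kN.
Governing: min(1753.0, 2948.4, 1134.0) = 1134.0 kN → gross-section yield.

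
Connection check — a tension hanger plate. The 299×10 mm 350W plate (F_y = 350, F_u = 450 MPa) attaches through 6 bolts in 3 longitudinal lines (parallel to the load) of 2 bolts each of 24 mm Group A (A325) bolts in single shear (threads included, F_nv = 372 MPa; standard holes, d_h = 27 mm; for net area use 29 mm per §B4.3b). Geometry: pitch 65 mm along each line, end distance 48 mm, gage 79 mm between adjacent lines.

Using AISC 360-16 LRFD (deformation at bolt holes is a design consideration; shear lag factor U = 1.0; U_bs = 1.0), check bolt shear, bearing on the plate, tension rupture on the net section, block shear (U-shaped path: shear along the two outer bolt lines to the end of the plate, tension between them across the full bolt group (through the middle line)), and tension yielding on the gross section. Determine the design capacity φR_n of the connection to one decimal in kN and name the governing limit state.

619.0 kN (block shear governs)

Bolt shear: A_b = π(24)²/4 = 452.39 mm². φR_n = 0.75 × 372 × 452.39 × 6 × 1 = 757.3 kN.
Bearing (10 mm plate, F_u = 450 MPa): end bolts L_c = 48 − 27/2 = 34.5, R_n = min(1.2×34.5×10×450, 2.4×24×10×450) = 186.3 kN/bolt; interior L_c = 65 − 27 = 38, R_n = 205.2 kN/bolt. φR_n = 0.75 × (3×186.3 + 3×205.2) = 880.9 kN.
Tension rupture (net): A_n = (299 − 3×29)×10 = 2120 mm² (U = 1.0, A_e = A_n). φR_n = 0.75 × 450 × 2120 = 715.5 kN.
Block shear: shear path 2×[48+1×65] = 2×113 mm, A_gv = 2260, A_nv = 2×(113 − 1.5×29)×10 = 1390 mm²; tension across gage: (158 − 2×29)×10 = 1000 mm². R_n = min(0.6×450×1390, 0.6×350×2260) + 1.0×450×1000 = min(375.3, 474.6) + 450 = 825.3 kN. φR_n = 0.75 × 825.3 = 619.0 kN.
Tension yield (gross): A_g = 299×10 = 2990 mm². φR_n = 0.90 × 350 × 2990 = 941.9 kN.
Governing: min(757.3, 880.9, 715.5, 619.0, 941.9) = 619.0 kN → block shear.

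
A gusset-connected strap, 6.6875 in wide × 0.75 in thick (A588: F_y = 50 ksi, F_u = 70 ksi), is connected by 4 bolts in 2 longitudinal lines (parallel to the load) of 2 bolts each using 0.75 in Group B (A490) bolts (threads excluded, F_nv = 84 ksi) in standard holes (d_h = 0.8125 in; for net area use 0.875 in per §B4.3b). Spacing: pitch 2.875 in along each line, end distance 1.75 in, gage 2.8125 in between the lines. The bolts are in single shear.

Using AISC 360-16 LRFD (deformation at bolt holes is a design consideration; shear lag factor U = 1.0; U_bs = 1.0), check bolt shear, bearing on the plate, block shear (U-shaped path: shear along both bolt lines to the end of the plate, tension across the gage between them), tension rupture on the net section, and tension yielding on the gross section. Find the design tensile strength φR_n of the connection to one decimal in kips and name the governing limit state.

111.3 kips (bolt shear governs)

Bolt shear: A_b = π(0.75)²/4 = 0.44179 in². φR_n = 0.75 × 84 × 0.44179 × 4 × 1 = 111.3 kips.
Bearing (0.75 in plate, F_u = 70 ksi): end bolts L_c = 1.75 − 0.8125/2 = 1.34375, R_n = min(1.2×1.34375×0.75×70, 2.4×0.75×0.75×70) = 84.656 kips/bolt; interior L_c = 2.875 − 0.8125 = 2.0625, R_n = 94.5 kips/bolt. φR_n = 0.75 × (2×84.656 + 2×94.5) = 268.7 kips.
Block shear: shear path 2×[1.75+1×2.875] = 2×4.625 in, A_gv = 6.9375, A_nv = 2×(4.625 − 1.5×0.875)×0.75 = 4.9688 in²; tension across gage: (2.8125 − 1×0.875)×0.75 = 1.4531 in². R_n = min(0.6×70×4.9688, 0.6×50×6.9375) + 1.0×70×1.4531 = min(208.69, 208.13) + 101.72 = 309.85 kips. φR_n = 0.75 × 309.85 = 232.4 kips.
Tension rupture (net): A_n = (6.6875 − 2×0.875)×0.75 = 3.7031 in² (U = 1.0, A_e = A_n). φR_n = 0.75 × 70 × 3.7031 = 194.4 kips.
Tension yield (gross): A_g = 6.6875×0.75 = 5.0156 in². φR_n = 0.90 × 50 × 5.0156 = 225.7 kips.
Governing: min(111.3, 268.7, 232.4, 194.4, 225.7) = 111.3 kips → bolt shear.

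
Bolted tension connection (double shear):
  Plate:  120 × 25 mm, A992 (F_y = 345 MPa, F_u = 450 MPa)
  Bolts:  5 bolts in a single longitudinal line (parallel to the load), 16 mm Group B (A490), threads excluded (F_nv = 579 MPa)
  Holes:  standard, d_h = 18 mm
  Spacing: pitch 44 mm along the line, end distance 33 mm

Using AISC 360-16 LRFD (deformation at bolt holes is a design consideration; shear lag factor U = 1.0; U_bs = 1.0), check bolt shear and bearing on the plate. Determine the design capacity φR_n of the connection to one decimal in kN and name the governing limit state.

Bolt shear: A_b = π(16)²/4 = 201.06 mm². φR_n = 0.75 × 579 × 201.06 × 5 × 2 = 873.1 kN.
Bearing (25 mm plate, F_u = 450 MPa): end bolts L_c = 33 − 18/2 = 24, R_n = min(1.2×24×25×450, 2.4×16×25×450) = 324 kN/bolt; interior L_c = 44 − 18 = 26, R_n = 351 kN/bolt. φR_n = 0.75 × (1×324 + 4×351) = 1296.0 kN.
Governing: min(873.1, 1296.0) = 873.1 kN → bolt shear.

873.1 kN (bolt shear governs)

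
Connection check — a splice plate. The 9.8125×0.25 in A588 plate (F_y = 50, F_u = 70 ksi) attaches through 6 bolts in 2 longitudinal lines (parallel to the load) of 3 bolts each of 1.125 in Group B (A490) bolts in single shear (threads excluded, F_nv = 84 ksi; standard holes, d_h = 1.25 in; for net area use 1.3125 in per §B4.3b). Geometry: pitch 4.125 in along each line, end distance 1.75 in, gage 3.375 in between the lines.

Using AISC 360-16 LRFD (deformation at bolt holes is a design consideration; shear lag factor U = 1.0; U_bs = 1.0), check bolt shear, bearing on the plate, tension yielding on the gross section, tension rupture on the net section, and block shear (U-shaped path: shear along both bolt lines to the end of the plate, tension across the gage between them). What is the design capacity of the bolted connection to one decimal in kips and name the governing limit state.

Bolt shear: A_b = π(1.125)²/4 = 0.99402 in². φR_n = 0.75 × 84 × 0.99402 × 6 × 1 = 375.7 kips.
Bearing (0.25 in plate, F_u = 70 ksi): end bolts L_c = 1.75 − 1.25/2 = 1.125, R_n = min(1.2×1.125×0.25×70, 2.4×1.125×0.25×70) = 23.625 kips/bolt; interior L_c = 4.125 − 1.25 = 2.875, R_n = 47.25 kips/bolt. φR_n = 0.75 × (2×23.625 + 4×47.25) = 177.2 kips.
Tension yield (gross): A_g = 9.8125×0.25 = 2.4531 in². φR_n = 0.90 × 50 × 2.4531 = 110.4 kips.
Tension rupture (net): A_n = (9.8125 − 2×1.3125)×0.25 = 1.7969 in² (U = 1.0, A_e = A_n). φR_n = 0.75 × 70 × 1.7969 = 94.3 kips.
Block shear: shear path 2×[1.75+2×4.125] = 2×10 in, A_gv = 5, A_nv = 2×(10 − 2.5×1.3125)×0.25 = 3.3594 in²; tension across gage: (3.375 − 1×1.3125)×0.25 = 0.51563 in². R_n = min(0.6×70×3.3594, 0.6×50×5) + 1.0×70×0.51563 = min(141.09, 150) + 36.094 = 177.18 kips. φR_n = 0.75 × 177.18 = 132.9 kips.
Governing: min(375.7, 177.2, 110.4, 94.3, 132.9) = 94.3 kips → net-section rupture.

94.3 kips (net-section rupture governs)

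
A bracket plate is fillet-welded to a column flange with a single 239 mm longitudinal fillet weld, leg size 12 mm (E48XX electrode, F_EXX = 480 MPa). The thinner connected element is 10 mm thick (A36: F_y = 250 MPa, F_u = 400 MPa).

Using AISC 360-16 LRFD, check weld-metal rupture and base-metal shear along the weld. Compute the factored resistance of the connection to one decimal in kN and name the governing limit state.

358.5 kN (base-metal shear governs)

Weld metal: throat = 0.707×12 = 8.484 mm, L = 239 mm. φR_n = 0.75 × 0.6 × 480 × 8.484 × 239 = 438.0 kN.
Base metal shear (10 mm plate): yield φR_n = 1.0×0.6×250×10×239 = 358.5 kN; rupture φR_n = 0.75×0.6×400×10×239 = 430.2 kN; take 358.5 kN (yield).
Governing: min(438.0, 358.5) = 358.5 kN → base-metal shear.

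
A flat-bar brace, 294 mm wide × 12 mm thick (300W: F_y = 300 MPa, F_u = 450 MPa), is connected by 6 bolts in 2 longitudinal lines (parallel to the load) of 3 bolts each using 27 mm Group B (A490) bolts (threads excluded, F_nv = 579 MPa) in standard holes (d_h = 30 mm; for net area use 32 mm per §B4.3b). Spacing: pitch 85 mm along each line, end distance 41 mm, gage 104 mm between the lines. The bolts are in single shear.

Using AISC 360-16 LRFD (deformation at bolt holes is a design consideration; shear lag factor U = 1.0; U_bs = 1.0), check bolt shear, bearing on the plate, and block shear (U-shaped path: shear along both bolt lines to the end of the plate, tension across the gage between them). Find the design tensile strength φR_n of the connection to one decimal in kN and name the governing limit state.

928.3 kN (block shear governs)

Bolt shear: A_b = π(27)²/4 = 572.56 mm². φR_n = 0.75 × 579 × 572.56 × 6 × 1 = 1491.8 kN.
Bearing (12 mm plate, F_u = 450 MPa): end bolts L_c = 41 − 30/2 = 26, R_n = min(1.2×26×12×450, 2.4×27×12×450) = 168.48 kN/bolt; interior L_c = 85 − 30 = 55, R_n = 349.92 kN/bolt. φR_n = 0.75 × (2×168.48 + 4×349.92) = 1302.5 kN.
Block shear: shear path 2×[41+2×85] = 2×211 mm, A_gv = 5064, A_nv = 2×(211 − 2.5×32)×12 = 3144 mm²; tension across gage: (104 − 1×32)×12 = 864 mm². R_n = min(0.6×450×3144, 0.6×300×5064) + 1.0×450×864 = min(848.88, 911.52) + 388.8 = 1237.7 kN. φR_n = 0.75 × 1237.7 = 928.3 kN.
Governing: min(1491.8, 1302.5, 928.3) = 928.3 kN → block shear.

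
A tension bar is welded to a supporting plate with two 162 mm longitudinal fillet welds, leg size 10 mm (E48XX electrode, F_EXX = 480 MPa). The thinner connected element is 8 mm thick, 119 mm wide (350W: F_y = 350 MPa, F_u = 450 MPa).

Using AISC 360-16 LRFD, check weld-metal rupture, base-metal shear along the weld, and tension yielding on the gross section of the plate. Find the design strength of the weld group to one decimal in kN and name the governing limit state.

299.9 kN (gross-section yield governs)

Weld metal: throat = 0.707×10 = 7.07 mm, L = 2×162 = 324 mm. φR_n = 0.75 × 0.6 × 480 × 7.07 × 324 = 494.8 kN.
Base metal shear (8 mm plate): yield φR_n = 1.0×0.6×350×8×324 = 544.3 kN; rupture φR_n = 0.75×0.6×450×8×324 = 524.9 kN; take 524.9 kN (rupture).
Tension yield (gross): A_g = 119×8 = 952 mm². φR_n = 0.90 × 350 × 952 = 299.9 kN.
Governing: min(494.8, 524.9, 299.9) = 299.9 kN → gross-section yield.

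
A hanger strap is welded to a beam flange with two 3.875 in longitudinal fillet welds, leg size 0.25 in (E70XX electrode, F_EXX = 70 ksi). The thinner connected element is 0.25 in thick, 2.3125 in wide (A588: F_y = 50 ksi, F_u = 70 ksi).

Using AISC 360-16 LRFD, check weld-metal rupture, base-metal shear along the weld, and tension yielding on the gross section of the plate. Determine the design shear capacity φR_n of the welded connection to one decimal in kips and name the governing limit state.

Weld metal: throat = 0.707×0.25 = 0.17675 in, L = 2×3.875 = 7.75 in. φR_n = 0.75 × 0.6 × 70 × 0.17675 × 7.75 = 43.1 kips.
Base metal shear (0.25 in plate): yield φR_n = 1.0×0.6×50×0.25×7.75 = 58.1 kips; rupture φR_n = 0.75×0.6×70×0.25×7.75 = 61.0 kips; take 58.1 kips (yield).
Tension yield (gross): A_g = 2.3125×0.25 = 0.57813 in². φR_n = 0.90 × 50 × 0.57813 = 26.0 kips.
Governing: min(43.1, 58.1, 26.0) = 26.0 kips → gross-section yield.

26.0 kips (gross-section yield governs)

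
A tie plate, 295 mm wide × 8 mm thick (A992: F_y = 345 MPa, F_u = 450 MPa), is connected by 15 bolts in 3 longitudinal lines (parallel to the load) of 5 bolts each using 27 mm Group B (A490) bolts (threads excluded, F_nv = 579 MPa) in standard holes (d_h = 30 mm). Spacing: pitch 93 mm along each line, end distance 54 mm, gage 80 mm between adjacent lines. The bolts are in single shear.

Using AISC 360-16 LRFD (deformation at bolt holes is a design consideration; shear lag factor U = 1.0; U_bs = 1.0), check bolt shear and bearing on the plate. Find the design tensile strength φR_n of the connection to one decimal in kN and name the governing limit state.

Bolt shear: A_b = π(27)²/4 = 572.56 mm². φR_n = 0.75 × 579 × 572.56 × 15 × 1 = 3729.5 kN.
Bearing (8 mm plate, F_u = 450 MPa): end bolts L_c = 54 − 30/2 = 39, R_n = min(1.2×39×8×450, 2.4×27×8×450) = 168.48 kN/bolt; interior L_c = 93 − 30 = 63, R_n = 233.28 kN/bolt. φR_n = 0.75 × (3×168.48 + 12×233.28) = 2478.6 kN.
Governing: min(3729.5, 2478.6) = 2478.6 kN → bearing.

2478.6 kN (bearing governs)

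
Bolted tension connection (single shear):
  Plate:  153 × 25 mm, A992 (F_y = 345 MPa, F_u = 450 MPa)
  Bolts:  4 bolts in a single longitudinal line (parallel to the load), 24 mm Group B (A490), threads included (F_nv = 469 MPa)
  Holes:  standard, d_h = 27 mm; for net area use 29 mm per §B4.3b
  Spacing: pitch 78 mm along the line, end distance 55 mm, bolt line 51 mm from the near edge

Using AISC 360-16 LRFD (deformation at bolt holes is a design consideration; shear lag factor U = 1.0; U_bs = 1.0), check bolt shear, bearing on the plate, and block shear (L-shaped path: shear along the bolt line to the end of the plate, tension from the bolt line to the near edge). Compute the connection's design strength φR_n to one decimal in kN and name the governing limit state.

Bolt shear: A_b = π(24)²/4 = 452.39 mm². φR_n = 0.75 × 469 × 452.39 × 4 × 1 = 636.5 kN.
Bearing (25 mm plate, F_u = 450 MPa): end bolts L_c = 55 − 27/2 = 41.5, R_n = min(1.2×41.5×25×450, 2.4×24×25×450) = 560.25 kN/bolt; interior L_c = 78 − 27 = 51, R_n = 648 kN/bolt. φR_n = 0.75 × (1×560.25 + 3×648) = 1878.2 kN.
Block shear: shear path 1×[55+3×78] = 1×289 mm, A_gv = 7225, A_nv = 1×(289 − 3.5×29)×25 = 4687.5 mm²; tension to near edge: (51 − 0.5×29)×25 = 912.5 mm². R_n = min(0.6×450×4687.5, 0.6×345×7225) + 1.0×450×912.5 = min(1265.6, 1495.6) + 410.63 = 1676.2 kN. φR_n = 0.75 × 1676.2 = 1257.2 kN.
Governing: min(636.5, 1878.2, 1257.2) = 636.5 kN → bolt shear.

636.5 kN (bolt shear governs)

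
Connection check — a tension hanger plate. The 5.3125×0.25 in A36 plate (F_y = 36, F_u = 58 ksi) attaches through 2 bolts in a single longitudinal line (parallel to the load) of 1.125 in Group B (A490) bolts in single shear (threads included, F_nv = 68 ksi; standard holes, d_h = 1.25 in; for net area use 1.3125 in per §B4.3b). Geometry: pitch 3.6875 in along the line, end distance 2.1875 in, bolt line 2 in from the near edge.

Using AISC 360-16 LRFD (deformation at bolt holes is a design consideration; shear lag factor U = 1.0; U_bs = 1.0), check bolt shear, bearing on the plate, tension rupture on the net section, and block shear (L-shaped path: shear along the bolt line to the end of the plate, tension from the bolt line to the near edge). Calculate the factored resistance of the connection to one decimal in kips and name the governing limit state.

38.4 kips (block shear governs)

Bolt shear: A_b = π(1.125)²/4 = 0.99402 in². φR_n = 0.75 × 68 × 0.99402 × 2 × 1 = 101.4 kips.
Bearing (0.25 in plate, F_u = 58 ksi): end bolts L_c = 2.1875 − 1.25/2 = 1.5625, R_n = min(1.2×1.5625×0.25×58, 2.4×1.125×0.25×58) = 27.188 kips/bolt; interior L_c = 3.6875 − 1.25 = 2.4375, R_n = 39.15 kips/bolt. φR_n = 0.75 × (1×27.188 + 1×39.15) = 49.8 kips.
Tension rupture (net): A_n = (5.3125 − 1×1.3125)×0.25 = 1 in² (U = 1.0, A_e = A_n). φR_n = 0.75 × 58 × 1 = 43.5 kips.
Block shear: shear path 1×[2.1875+1×3.6875] = 1×5.875 in, A_gv = 1.4688, A_nv = 1×(5.875 − 1.5×1.3125)×0.25 = 0.97656 in²; tension to near edge: (2 − 0.5×1.3125)×0.25 = 0.33594 in². R_n = min(0.6×58×0.97656, 0.6×36×1.4688) + 1.0×58×0.33594 = min(33.984, 31.726) + 19.485 = 51.211 kips. φR_n = 0.75 × 51.211 = 38.4 kips.
Governing: min(101.4, 49.8, 43.5, 38.4) = 38.4 kips → block shear.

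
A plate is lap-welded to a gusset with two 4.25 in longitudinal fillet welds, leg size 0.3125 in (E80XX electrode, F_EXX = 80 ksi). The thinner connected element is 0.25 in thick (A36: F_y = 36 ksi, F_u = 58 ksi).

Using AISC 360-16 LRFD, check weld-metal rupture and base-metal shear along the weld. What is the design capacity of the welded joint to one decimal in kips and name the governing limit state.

Weld metal: throat = 0.707×0.3125 = 0.22094 in, L = 2×4.25 = 8.5 in. φR_n = 0.75 × 0.6 × 80 × 0.22094 × 8.5 = 67.6 kips.
Base metal shear (0.25 in plate): yield φR_n = 1.0×0.6×36×0.25×8.5 = 45.9 kips; rupture φR_n = 0.75×0.6×58×0.25×8.5 = 55.5 kips; take 45.9 kips (yield).
Governing: min(67.6, 45.9) = 45.9 kips → base-metal shear.

45.9 kips (base-metal shear governs)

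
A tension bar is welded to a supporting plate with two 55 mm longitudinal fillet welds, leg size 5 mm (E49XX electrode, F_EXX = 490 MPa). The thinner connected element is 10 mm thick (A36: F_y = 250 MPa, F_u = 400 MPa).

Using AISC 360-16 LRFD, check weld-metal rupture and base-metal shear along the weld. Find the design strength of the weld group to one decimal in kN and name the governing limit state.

85.7 kN (weld metal governs)

Weld metal: throat = 0.707×5 = 3.535 mm, L = 2×55 = 110 mm. φR_n = 0.75 × 0.6 × 490 × 3.535 × 110 = 85.7 kN.
Base metal shear (10 mm plate): yield φR_n = 1.0×0.6×250×10×110 = 165.0 kN; rupture φR_n = 0.75×0.6×400×10×110 = 198.0 kN; take 165.0 kN (yield).
Governing: min(85.7, 165.0) = 85.7 kN → weld metal.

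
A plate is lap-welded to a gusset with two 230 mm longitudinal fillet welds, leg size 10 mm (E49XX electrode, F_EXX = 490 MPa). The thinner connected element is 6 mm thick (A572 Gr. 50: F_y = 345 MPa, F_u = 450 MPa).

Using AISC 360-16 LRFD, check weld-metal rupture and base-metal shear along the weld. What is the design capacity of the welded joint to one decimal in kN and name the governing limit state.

Weld metal: throat = 0.707×10 = 7.07 mm, L = 2×230 = 460 mm. φR_n = 0.75 × 0.6 × 490 × 7.07 × 460 = 717.1 kN.
Base metal shear (6 mm plate): yield φR_n = 1.0×0.6×345×6×460 = 571.3 kN; rupture φR_n = 0.75×0.6×450×6×460 = 558.9 kN; take 558.9 kN (rupture).
Governing: min(717.1, 558.9) = 558.9 kN → base-metal shear.

558.9 kN (base-metal shear governs)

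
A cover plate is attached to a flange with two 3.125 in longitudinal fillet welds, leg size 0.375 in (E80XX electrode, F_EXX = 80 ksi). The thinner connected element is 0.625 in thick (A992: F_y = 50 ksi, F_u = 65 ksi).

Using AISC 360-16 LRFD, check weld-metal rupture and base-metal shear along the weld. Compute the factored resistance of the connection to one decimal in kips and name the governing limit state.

Weld metal: throat = 0.707×0.375 = 0.26513 in, L = 2×3.125 = 6.25 in. φR_n = 0.75 × 0.6 × 80 × 0.26513 × 6.25 = 59.7 kips.
Base metal shear (0.625 in plate): yield φR_n = 1.0×0.6×50×0.625×6.25 = 117.2 kips; rupture φR_n = 0.75×0.6×65×0.625×6.25 = 114.3 kips; take 114.3 kips (rupture).
Governing: min(59.7, 114.3) = 59.7 kips → weld metal.

59.7 kips (weld metal governs)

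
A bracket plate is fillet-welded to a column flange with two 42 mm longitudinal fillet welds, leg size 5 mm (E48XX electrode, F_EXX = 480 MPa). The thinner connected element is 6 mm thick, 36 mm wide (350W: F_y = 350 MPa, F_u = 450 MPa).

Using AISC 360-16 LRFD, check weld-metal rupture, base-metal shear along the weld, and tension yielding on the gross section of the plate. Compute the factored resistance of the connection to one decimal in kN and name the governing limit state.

64.1 kN (weld metal governs)

Weld metal: throat = 0.707×5 = 3.535 mm, L = 2×42 = 84 mm. φR_n = 0.75 × 0.6 × 480 × 3.535 × 84 = 64.1 kN.
Base metal shear (6 mm plate): yield φR_n = 1.0×0.6×350×6×84 = 105.8 kN; rupture φR_n = 0.75×0.6×450×6×84 = 102.1 kN; take 102.1 kN (rupture).
Tension yield (gross): A_g = 36×6 = 216 mm². φR_n = 0.90 × 350 × 216 = 68.0 kN.
Governing: min(64.1, 102.1, 68.0) = 64.1 kN → weld metal.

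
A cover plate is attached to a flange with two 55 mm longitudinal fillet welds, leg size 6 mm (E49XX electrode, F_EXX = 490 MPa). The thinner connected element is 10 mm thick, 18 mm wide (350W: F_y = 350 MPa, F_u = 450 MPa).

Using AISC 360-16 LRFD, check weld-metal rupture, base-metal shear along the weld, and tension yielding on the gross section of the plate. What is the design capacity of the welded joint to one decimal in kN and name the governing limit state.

Weld metal: throat = 0.707×6 = 4.242 mm, L = 2×55 = 110 mm. φR_n = 0.75 × 0.6 × 490 × 4.242 × 110 = 102.9 kN.
Base metal shear (10 mm plate): yield φR_n = 1.0×0.6×350×10×110 = 231.0 kN; rupture φR_n = 0.75×0.6×450×10×110 = 222.8 kN; take 222.8 kN (rupture).
Tension yield (gross): A_g = 18×10 = 180 mm². φR_n = 0.90 × 350 × 180 = 56.7 kN.
Governing: min(102.9, 222.8, 56.7) = 56.7 kN → gross-section yield.

56.7 kN (gross-section yield governs)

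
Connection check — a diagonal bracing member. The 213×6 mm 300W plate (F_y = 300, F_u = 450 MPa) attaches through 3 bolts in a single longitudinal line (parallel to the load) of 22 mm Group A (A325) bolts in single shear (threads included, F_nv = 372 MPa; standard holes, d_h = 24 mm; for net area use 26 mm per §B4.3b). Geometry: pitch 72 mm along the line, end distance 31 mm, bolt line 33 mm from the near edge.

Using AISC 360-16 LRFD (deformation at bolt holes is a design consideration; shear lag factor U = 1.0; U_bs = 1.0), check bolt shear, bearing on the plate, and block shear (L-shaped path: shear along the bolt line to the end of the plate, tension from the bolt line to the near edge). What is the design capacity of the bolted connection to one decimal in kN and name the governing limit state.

174.2 kN (block shear governs)

Bolt shear: A_b = π(22)²/4 = 380.13 mm². φR_n = 0.75 × 372 × 380.13 × 3 × 1 = 318.2 kN.
Bearing (6 mm plate, F_u = 450 MPa): end bolts L_c = 31 − 24/2 = 19, R_n = min(1.2×19×6×450, 2.4×22×6×450) = 61.56 kN/bolt; interior L_c = 72 − 24 = 48, R_n = 142.56 kN/bolt. φR_n = 0.75 × (1×61.56 + 2×142.56) = 260.0 kN.
Block shear: shear path 1×[31+2×72] = 1×175 mm, A_gv = 1050, A_nv = 1×(175 − 2.5×26)×6 = 660 mm²; tension to near edge: (33 − 0.5×26)×6 = 120 mm². R_n = min(0.6×450×660, 0.6×300×1050) + 1.0×450×120 = min(178.2, 189) + 54 = 232.2 kN. φR_n = 0.75 × 232.2 = 174.2 kN.
Governing: min(318.2, 260.0, 174.2) = 174.2 kN → block shear.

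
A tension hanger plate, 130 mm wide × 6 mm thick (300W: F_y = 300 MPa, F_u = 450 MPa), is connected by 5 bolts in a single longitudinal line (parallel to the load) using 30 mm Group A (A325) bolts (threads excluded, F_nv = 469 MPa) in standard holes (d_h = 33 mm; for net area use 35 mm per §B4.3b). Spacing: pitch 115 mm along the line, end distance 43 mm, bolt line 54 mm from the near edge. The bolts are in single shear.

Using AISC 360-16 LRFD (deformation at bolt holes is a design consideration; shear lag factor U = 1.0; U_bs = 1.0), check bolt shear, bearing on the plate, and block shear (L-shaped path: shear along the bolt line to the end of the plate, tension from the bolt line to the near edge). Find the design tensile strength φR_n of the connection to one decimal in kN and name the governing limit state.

481.3 kN (block shear governs)

Bolt shear: A_b = π(30)²/4 = 706.86 mm². φR_n = 0.75 × 469 × 706.86 × 5 × 1 = 1243.2 kN.
Bearing (6 mm plate, F_u = 450 MPa): end bolts L_c = 43 − 33/2 = 26.5, R_n = min(1.2×26.5×6×450, 2.4×30×6×450) = 85.86 kN/bolt; interior L_c = 115 − 33 = 82, R_n = 194.4 kN/bolt. φR_n = 0.75 × (1×85.86 + 4×194.4) = 647.6 kN.
Block shear: shear path 1×[43+4×115] = 1×503 mm, A_gv = 3018, A_nv = 1×(503 − 4.5×35)×6 = 2073 mm²; tension to near edge: (54 − 0.5×35)×6 = 219 mm². R_n = min(0.6×450×2073, 0.6×300×3018) + 1.0×450×219 = min(559.71, 543.24) + 98.55 = 641.79 kN. φR_n = 0.75 × 641.79 = 481.3 kN.
Governing: min(1243.2, 647.6, 481.3) = 481.3 kN → block shear.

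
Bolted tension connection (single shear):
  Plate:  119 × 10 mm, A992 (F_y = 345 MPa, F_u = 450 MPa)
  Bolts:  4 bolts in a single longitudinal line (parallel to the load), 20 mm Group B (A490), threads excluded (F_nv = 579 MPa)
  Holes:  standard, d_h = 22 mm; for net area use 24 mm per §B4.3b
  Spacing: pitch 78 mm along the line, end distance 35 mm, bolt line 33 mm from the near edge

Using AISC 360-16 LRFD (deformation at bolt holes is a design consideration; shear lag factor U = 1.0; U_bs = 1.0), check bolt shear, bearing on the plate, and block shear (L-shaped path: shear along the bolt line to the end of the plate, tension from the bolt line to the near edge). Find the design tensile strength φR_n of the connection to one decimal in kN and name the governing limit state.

445.5 kN (block shear governs)

Bolt shear: A_b = π(20)²/4 = 314.16 mm². φR_n = 0.75 × 579 × 314.16 × 4 × 1 = 545.7 kN.
Bearing (10 mm plate, F_u = 450 MPa): end bolts L_c = 35 − 22/2 = 24, R_n = min(1.2×24×10×450, 2.4×20×10×450) = 129.6 kN/bolt; interior L_c = 78 − 22 = 56, R_n = 216 kN/bolt. φR_n = 0.75 × (1×129.6 + 3×216) = 583.2 kN.
Block shear: shear path 1×[35+3×78] = 1×269 mm, A_gv = 2690, A_nv = 1×(269 − 3.5×24)×10 = 1850 mm²; tension to near edge: (33 − 0.5×24)×10 = 210 mm². R_n = min(0.6×450×1850, 0.6×345×2690) + 1.0×450×210 = min(499.5, 556.83) + 94.5 = 594 kN. φR_n = 0.75 × 594 = 445.5 kN.
Governing: min(545.7, 583.2, 445.5) = 445.5 kN → block shear.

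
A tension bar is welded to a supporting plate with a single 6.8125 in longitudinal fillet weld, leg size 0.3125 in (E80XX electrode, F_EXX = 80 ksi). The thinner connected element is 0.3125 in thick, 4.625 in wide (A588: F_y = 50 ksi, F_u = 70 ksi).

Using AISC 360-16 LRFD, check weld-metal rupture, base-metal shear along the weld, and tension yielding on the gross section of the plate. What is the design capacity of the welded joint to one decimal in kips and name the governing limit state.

54.2 kips (weld metal governs)

Weld metal: throat = 0.707×0.3125 = 0.22094 in, L = 6.8125 in. φR_n = 0.75 × 0.6 × 80 × 0.22094 × 6.8125 = 54.2 kips.
Base metal shear (0.3125 in plate): yield φR_n = 1.0×0.6×50×0.3125×6.8125 = 63.9 kips; rupture φR_n = 0.75×0.6×70×0.3125×6.8125 = 67.1 kips; take 63.9 kips (yield).
Tension yield (gross): A_g = 4.625×0.3125 = 1.4453 in². φR_n = 0.90 × 50 × 1.4453 = 65.0 kips.
Governing: min(54.2, 63.9, 65.0) = 54.2 kips → weld metal.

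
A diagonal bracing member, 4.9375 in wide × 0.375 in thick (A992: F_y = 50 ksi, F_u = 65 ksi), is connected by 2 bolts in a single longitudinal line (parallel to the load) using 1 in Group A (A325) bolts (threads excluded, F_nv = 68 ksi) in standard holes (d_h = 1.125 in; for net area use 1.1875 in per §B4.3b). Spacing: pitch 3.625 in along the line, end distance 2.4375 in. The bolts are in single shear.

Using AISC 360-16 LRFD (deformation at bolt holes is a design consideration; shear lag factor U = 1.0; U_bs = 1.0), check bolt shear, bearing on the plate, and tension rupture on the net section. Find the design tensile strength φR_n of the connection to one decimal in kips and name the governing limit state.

68.6 kips (net-section rupture governs)

Bolt shear: A_b = π(1)²/4 = 0.7854 in². φR_n = 0.75 × 68 × 0.7854 × 2 × 1 = 80.1 kips.
Bearing (0.375 in plate, F_u = 65 ksi): end bolts L_c = 2.4375 − 1.125/2 = 1.875, R_n = min(1.2×1.875×0.375×65, 2.4×1×0.375×65) = 54.844 kips/bolt; interior L_c = 3.625 − 1.125 = 2.5, R_n = 58.5 kips/bolt. φR_n = 0.75 × (1×54.844 + 1×58.5) = 85.0 kips.
Tension rupture (net): A_n = (4.9375 − 1×1.1875)×0.375 = 1.4063 in² (U = 1.0, A_e = A_n). φR_n = 0.75 × 65 × 1.4063 = 68.6 kips.
Governing: min(80.1, 85.0, 68.6) = 68.6 kips → net-section rupture.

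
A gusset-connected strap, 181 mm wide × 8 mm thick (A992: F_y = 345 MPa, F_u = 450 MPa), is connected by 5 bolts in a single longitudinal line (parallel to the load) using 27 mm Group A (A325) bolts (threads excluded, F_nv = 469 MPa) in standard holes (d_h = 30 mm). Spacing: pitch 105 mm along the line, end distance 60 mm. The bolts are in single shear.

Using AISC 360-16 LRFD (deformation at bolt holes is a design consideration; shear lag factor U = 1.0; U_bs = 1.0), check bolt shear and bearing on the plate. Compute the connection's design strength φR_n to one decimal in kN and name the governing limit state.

Bolt shear: A_b = π(27)²/4 = 572.56 mm². φR_n = 0.75 × 469 × 572.56 × 5 × 1 = 1007.0 kN.
Bearing (8 mm plate, F_u = 450 MPa): end bolts L_c = 60 − 30/2 = 45, R_n = min(1.2×45×8×450, 2.4×27×8×450) = 194.4 kN/bolt; interior L_c = 105 − 30 = 75, R_n = 233.28 kN/bolt. φR_n = 0.75 × (1×194.4 + 4×233.28) = 845.6 kN.
Governing: min(1007.0, 845.6) = 845.6 kN → bearing.

845.6 kN (bearing governs)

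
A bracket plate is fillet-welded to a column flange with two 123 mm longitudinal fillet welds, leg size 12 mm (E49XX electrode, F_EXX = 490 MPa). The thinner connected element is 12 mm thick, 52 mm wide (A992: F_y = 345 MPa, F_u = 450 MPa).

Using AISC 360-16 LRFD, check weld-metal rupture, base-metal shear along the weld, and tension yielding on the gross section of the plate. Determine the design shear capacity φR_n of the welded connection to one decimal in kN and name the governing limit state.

193.8 kN (gross-section yield governs)

Weld metal: throat = 0.707×12 = 8.484 mm, L = 2×123 = 246 mm. φR_n = 0.75 × 0.6 × 490 × 8.484 × 246 = 460.2 kN.
Base metal shear (12 mm plate): yield φR_n = 1.0×0.6×345×12×246 = 611.1 kN; rupture φR_n = 0.75×0.6×450×12×246 = 597.8 kN; take 597.8 kN (rupture).
Tension yield (gross): A_g = 52×12 = 624 mm². φR_n = 0.90 × 345 × 624 = 193.8 kN.
Governing: min(460.2, 597.8, 193.8) = 193.8 kN → gross-section yield.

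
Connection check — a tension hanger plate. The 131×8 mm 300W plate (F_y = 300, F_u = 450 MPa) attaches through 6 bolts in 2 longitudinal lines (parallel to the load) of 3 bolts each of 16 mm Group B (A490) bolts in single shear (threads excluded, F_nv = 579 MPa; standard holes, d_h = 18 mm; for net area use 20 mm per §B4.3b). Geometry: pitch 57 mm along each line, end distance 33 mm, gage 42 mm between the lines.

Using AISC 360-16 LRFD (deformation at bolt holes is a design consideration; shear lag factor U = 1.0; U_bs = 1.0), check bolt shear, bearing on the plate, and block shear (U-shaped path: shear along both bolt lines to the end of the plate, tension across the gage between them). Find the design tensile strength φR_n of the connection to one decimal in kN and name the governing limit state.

373.7 kN (block shear governs)

Bolt shear: A_b = π(16)²/4 = 201.06 mm². φR_n = 0.75 × 579 × 201.06 × 6 × 1 = 523.9 kN.
Bearing (8 mm plate, F_u = 450 MPa): end bolts L_c = 33 − 18/2 = 24, R_n = min(1.2×24×8×450, 2.4×16×8×450) = 103.68 kN/bolt; interior L_c = 57 − 18 = 39, R_n = 138.24 kN/bolt. φR_n = 0.75 × (2×103.68 + 4×138.24) = 570.2 kN.
Block shear: shear path 2×[33+2×57] = 2×147 mm, A_gv = 2352, A_nv = 2×(147 − 2.5×20)×8 = 1552 mm²; tension across gage: (42 − 1×20)×8 = 176 mm². R_n = min(0.6×450×1552, 0.6×300×2352) + 1.0×450×176 = min(419.04, 423.36) + 79.2 = 498.24 kN. φR_n = 0.75 × 498.24 = 373.7 kN.
Governing: min(523.9, 570.2, 373.7) = 373.7 kN → block shear.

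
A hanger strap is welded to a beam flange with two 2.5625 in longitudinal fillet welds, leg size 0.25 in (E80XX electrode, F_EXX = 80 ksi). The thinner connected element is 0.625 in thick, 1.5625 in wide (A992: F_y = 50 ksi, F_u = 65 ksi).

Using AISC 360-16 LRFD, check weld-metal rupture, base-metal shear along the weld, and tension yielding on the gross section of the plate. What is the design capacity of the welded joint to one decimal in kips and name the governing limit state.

Weld metal: throat = 0.707×0.25 = 0.17675 in, L = 2×2.5625 = 5.125 in. φR_n = 0.75 × 0.6 × 80 × 0.17675 × 5.125 = 32.6 kips.
Base metal shear (0.625 in plate): yield φR_n = 1.0×0.6×50×0.625×5.125 = 96.1 kips; rupture φR_n = 0.75×0.6×65×0.625×5.125 = 93.7 kips; take 93.7 kips (rupture).
Tension yield (gross): A_g = 1.5625×0.625 = 0.97656 in². φR_n = 0.90 × 50 × 0.97656 = 43.9 kips.
Governing: min(32.6, 93.7, 43.9) = 32.6 kips → weld metal.

32.6 kips (weld metal governs)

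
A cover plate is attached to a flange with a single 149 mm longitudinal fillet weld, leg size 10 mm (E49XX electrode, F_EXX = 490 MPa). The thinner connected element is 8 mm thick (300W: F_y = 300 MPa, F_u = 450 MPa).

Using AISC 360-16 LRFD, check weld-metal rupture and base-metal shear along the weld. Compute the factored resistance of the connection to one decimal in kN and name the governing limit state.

Weld metal: throat = 0.707×10 = 7.07 mm, L = 149 mm. φR_n = 0.75 × 0.6 × 490 × 7.07 × 149 = 232.3 kN.
Base metal shear (8 mm plate): yield φR_n = 1.0×0.6×300×8×149 = 214.6 kN; rupture φR_n = 0.75×0.6×450×8×149 = 241.4 kN; take 214.6 kN (yield).
Governing: min(232.3, 214.6) = 214.6 kN → base-metal shear.

214.6 kN (base-metal shear governs)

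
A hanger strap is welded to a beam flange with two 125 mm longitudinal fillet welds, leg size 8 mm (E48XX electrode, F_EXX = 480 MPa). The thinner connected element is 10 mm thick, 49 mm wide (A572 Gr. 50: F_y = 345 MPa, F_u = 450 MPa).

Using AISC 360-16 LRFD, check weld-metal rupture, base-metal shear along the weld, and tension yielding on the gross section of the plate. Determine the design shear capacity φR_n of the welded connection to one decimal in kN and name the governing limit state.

Weld metal: throat = 0.707×8 = 5.656 mm, L = 2×125 = 250 mm. φR_n = 0.75 × 0.6 × 480 × 5.656 × 250 = 305.4 kN.
Base metal shear (10 mm plate): yield φR_n = 1.0×0.6×345×10×250 = 517.5 kN; rupture φR_n = 0.75×0.6×450×10×250 = 506.3 kN; take 506.3 kN (rupture).
Tension yield (gross): A_g = 49×10 = 490 mm². φR_n = 0.90 × 345 × 490 = 152.1 kN.
Governing: min(305.4, 506.3, 152.1) = 152.1 kN → gross-section yield.

152.1 kN (gross-section yield governs)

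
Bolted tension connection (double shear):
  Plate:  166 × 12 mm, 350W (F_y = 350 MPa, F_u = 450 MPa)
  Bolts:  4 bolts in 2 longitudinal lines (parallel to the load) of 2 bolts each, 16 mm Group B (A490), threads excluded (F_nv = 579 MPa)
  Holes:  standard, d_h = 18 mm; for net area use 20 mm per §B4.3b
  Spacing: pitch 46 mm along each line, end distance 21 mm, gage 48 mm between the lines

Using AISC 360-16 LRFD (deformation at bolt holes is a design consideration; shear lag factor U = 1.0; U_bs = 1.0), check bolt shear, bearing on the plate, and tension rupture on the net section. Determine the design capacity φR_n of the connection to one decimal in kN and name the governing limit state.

Bolt shear: A_b = π(16)²/4 = 201.06 mm². φR_n = 0.75 × 579 × 201.06 × 4 × 2 = 698.5 kN.
Bearing (12 mm plate, F_u = 450 MPa): end bolts L_c = 21 − 18/2 = 12, R_n = min(1.2×12×12×450, 2.4×16×12×450) = 77.76 kN/bolt; interior L_c = 46 − 18 = 28, R_n = 181.44 kN/bolt. φR_n = 0.75 × (2×77.76 + 2×181.44) = 388.8 kN.
Tension rupture (net): A_n = (166 − 2×20)×12 = 1512 mm² (U = 1.0, A_e = A_n). φR_n = 0.75 × 450 × 1512 = 510.3 kN.
Governing: min(698.5, 388.8, 510.3) = 388.8 kN → bearing.

388.8 kN (bearing governs)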